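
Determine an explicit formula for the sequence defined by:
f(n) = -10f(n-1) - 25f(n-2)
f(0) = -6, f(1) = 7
Characteristic equation: x² + 10x + 25 = 0, which is (x - (-5))².
Repeated root r = -5.
General solution: f(n) = (A + Bn)·(-5)^n.
From f(0) = -6: A = -6.
From f(1) = 7: (A + B)·(-5) = 7 ⇒ B = \frac{23}{5}.
So f(n) = \left(\frac{23 n}{5} - 6\right) \cdot (-5)^n.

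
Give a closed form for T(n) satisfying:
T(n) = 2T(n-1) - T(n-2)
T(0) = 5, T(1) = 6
Characteristic equation: x² - 2x + 1 = 0, which is (x - (1))².
Repeated root r = 1.
General solution: T(n) = (A + Bn)·(1)^n.
From T(0) = 5: A = 5.
From T(1) = 6: (A + B)·(1) = 6 ⇒ B = 1.
So T(n) = \left(n + 5\right) \cdot (1)^n.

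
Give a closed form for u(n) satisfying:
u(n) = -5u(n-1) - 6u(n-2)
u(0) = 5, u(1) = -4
Characteristic equation: x² + 5x + 6 = 0, which factors as (x - (-2))(x - (-3)) = 0.
Roots r₁ = -2, r₂ = -3 (distinct).
General solution: u(n) = A·(-2)^n + B·(-3)^n.
From u(0) = 5: A + B = 5.
From u(1) = -4: -2A - 3B = -4.
Solving: A = 11, B = -6.
So u(n) = 11 \left(-2\right)^{n} - 6 \left(-3\right)^{n}.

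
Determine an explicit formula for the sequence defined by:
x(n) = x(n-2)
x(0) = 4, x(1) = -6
Characteristic equation: x² - 1 = 0, which factors as (x - (1))(x - (-1)) = 0.
Roots r₁ = 1, r₂ = -1 (distinct).
General solution: x(n) = A·(1)^n + B·(-1)^n.
From x(0) = 4: A + B = 4.
From x(1) = -6: A - B = -6.
Solving: A = -1, B = 5.
So x(n) = 5 \left(-1\right)^{n} - 1.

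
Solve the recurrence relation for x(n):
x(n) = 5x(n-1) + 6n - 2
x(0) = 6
First-order linear with linear forcing.
Homogeneous solution: x_h(n) = A·(5)^n.
Try particular x_p(n) = pn + q. Substituting:
  pn + q = 5(p(n-1) + q) + 6n - 2.
Matching the n-coefficient: p = 5p + 6 ⇒ p = - \frac{3}{2}.
Matching constants: q = -5p + 5q - 2 ⇒ q = - \frac{11}{8}.
General: x(n) = A·(5)^n - \frac{3 n}{2} - \frac{11}{8}.
Apply x(0) = 6: A - \frac{11}{8} = 6 ⇒ A = \frac{59}{8}.
So x(n) = \frac{59 \cdot 5^{n}}{8} - \frac{3 n}{2} - \frac{11}{8}.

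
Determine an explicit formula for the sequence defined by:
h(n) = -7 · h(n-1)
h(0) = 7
Pure geometric recurrence with ratio -7.
By induction h(n) = h(0) · (-7)^n = 7 \left(-7\right)^{n}.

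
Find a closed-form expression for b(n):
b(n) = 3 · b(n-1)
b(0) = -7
Pure geometric recurrence with ratio 3.
By induction b(n) = b(0) · (3)^n = - 7 \cdot 3^{n}.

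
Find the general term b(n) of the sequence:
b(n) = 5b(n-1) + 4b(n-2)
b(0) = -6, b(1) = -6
Characteristic equation: x² - 5x - 4 = 0.
Discriminant Δ = (5)² + 4·(4) = 41.
Roots r₁,₂ = (5 ± √41)/2, so r₁ = \frac{5}{2} + \frac{\sqrt{41}}{2}, r₂ = \frac{5}{2} - \frac{\sqrt{41}}{2}.
General solution: b(n) = A·r₁^n + B·r₂^n.
From the initial conditions, A + B = -6 and r₁A + r₂B = -6.
Since r₁ - r₂ = √41: A = (-6 - (-6)r₂)/√41 = -3 + \frac{9 \sqrt{41}}{41}, and B = -6 - A = -3 - \frac{9 \sqrt{41}}{41}.
So b(n) = \left(-3 + \frac{9 \sqrt{41}}{41}\right)\left(\frac{5}{2} + \frac{\sqrt{41}}{2}\right)^n + \left(-3 - \frac{9 \sqrt{41}}{41}\right)\left(\frac{5}{2} - \frac{\sqrt{41}}{2}\right)^n.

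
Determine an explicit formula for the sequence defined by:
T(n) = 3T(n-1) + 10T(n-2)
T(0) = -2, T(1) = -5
Characteristic equation: x² - 3x - 10 = 0, which factors as (x - (5))(x - (-2)) = 0.
Roots r₁ = 5, r₂ = -2 (distinct).
General solution: T(n) = A·(5)^n + B·(-2)^n.
From T(0) = -2: A + B = -2.
From T(1) = -5: 5A - 2B = -5.
Solving: A = - \frac{9}{7}, B = - \frac{5}{7}.
So T(n) = - \frac{5 \left(-2\right)^{n}}{7} - \frac{9 \cdot 5^{n}}{7}.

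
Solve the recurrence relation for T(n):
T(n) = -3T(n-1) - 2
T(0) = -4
First-order linear non-homogeneous.
Homogeneous solution: T_h(n) = A·(-3)^n.
Try constant particular solution T_p = K: K = -3K - 2 ⇒ K = - \frac{1}{2}.
General: T(n) = A·(-3)^n - \frac{1}{2}.
Apply T(0) = -4: A - \frac{1}{2} = -4 ⇒ A = - \frac{7}{2}.
So T(n) = - \frac{7 \left(-3\right)^{n}}{2} - \frac{1}{2}.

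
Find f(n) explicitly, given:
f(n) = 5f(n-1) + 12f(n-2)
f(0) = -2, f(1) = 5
Characteristic equation: x² - 5x - 12 = 0.
Discriminant Δ = (5)² + 4·(12) = 73.
Roots r₁,₂ = (5 ± √73)/2, so r₁ = \frac{5}{2} + \frac{\sqrt{73}}{2}, r₂ = \frac{5}{2} - \frac{\sqrt{73}}{2}.
General solution: f(n) = A·r₁^n + B·r₂^n.
From the initial conditions, A + B = -2 and r₁A + r₂B = 5.
Since r₁ - r₂ = √73: A = (5 - (-2)r₂)/√73 = -1 + \frac{10 \sqrt{73}}{73}, and B = -2 - A = - \frac{10 \sqrt{73}}{73} - 1.
So f(n) = \left(-1 + \frac{10 \sqrt{73}}{73}\right)\left(\frac{5}{2} + \frac{\sqrt{73}}{2}\right)^n + \left(- \frac{10 \sqrt{73}}{73} - 1\right)\left(\frac{5}{2} - \frac{\sqrt{73}}{2}\right)^n.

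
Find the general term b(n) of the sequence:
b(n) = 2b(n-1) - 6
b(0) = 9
First-order linear non-homogeneous.
Homogeneous solution: b_h(n) = A·(2)^n.
Try constant particular solution b_p = K: K = 2K - 6 ⇒ K = 6.
General: b(n) = A·(2)^n + 6.
Apply b(0) = 9: A + 6 = 9 ⇒ A = 3.
So b(n) = 3 \cdot 2^{n} + 6.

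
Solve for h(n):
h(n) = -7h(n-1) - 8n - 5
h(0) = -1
First-order linear with linear forcing.
Homogeneous solution: h_h(n) = A·(-7)^n.
Try particular h_p(n) = pn + q. Substituting:
  pn + q = -7(p(n-1) + q) - 8n - 5.
Matching the n-coefficient: p = -7p - 8 ⇒ p = -1.
Matching constants: q = 7p - 7q - 5 ⇒ q = - \frac{3}{2}.
General: h(n) = A·(-7)^n - n - \frac{3}{2}.
Apply h(0) = -1: A - \frac{3}{2} = -1 ⇒ A = \frac{1}{2}.
So h(n) = \frac{\left(-7\right)^{n}}{2} - n - \frac{3}{2}.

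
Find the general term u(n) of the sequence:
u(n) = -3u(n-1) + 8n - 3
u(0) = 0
First-order linear with linear forcing.
Homogeneous solution: u_h(n) = A·(-3)^n.
Try particular u_p(n) = pn + q. Substituting:
  pn + q = -3(p(n-1) + q) + 8n - 3.
Matching the n-coefficient: p = -3p + 8 ⇒ p = 2.
Matching constants: q = 3p - 3q - 3 ⇒ q = \frac{3}{4}.
General: u(n) = A·(-3)^n + 2 n + \frac{3}{4}.
Apply u(0) = 0: A + \frac{3}{4} = 0 ⇒ A = - \frac{3}{4}.
So u(n) = - \frac{3 \left(-3\right)^{n}}{4} + 2 n + \frac{3}{4}.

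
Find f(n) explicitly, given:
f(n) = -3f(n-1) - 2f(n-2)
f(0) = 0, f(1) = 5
Characteristic equation: x² + 3x + 2 = 0, which factors as (x - (-2))(x - (-1)) = 0.
Roots r₁ = -2, r₂ = -1 (distinct).
General solution: f(n) = A·(-2)^n + B·(-1)^n.
From f(0) = 0: A + B = 0.
From f(1) = 5: -2A - B = 5.
Solving: A = -5, B = 5.
So f(n) = 5 \left(-1\right)^{n} - 5 \left(-2\right)^{n}.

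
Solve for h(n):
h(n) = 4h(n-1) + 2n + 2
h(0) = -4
First-order linear with linear forcing.
Homogeneous solution: h_h(n) = A·(4)^n.
Try particular h_p(n) = pn + q. Substituting:
  pn + q = 4(p(n-1) + q) + 2n + 2.
Matching the n-coefficient: p = 4p + 2 ⇒ p = - \frac{2}{3}.
Matching constants: q = -4p + 4q + 2 ⇒ q = - \frac{14}{9}.
General: h(n) = A·(4)^n - \frac{2 n}{3} - \frac{14}{9}.
Apply h(0) = -4: A - \frac{14}{9} = -4 ⇒ A = - \frac{22}{9}.
So h(n) = - \frac{22 \cdot 4^{n}}{9} - \frac{2 n}{3} - \frac{14}{9}.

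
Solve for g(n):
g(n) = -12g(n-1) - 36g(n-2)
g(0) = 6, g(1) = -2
Characteristic equation: x² + 12x + 36 = 0, which is (x - (-6))².
Repeated root r = -6.
General solution: g(n) = (A + Bn)·(-6)^n.
From g(0) = 6: A = 6.
From g(1) = -2: (A + B)·(-6) = -2 ⇒ B = - \frac{17}{3}.
So g(n) = \left(6 - \frac{17 n}{3}\right) \cdot (-6)^n.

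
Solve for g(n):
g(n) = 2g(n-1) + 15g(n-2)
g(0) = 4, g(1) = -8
Characteristic equation: x² - 2x - 15 = 0, which factors as (x - (5))(x - (-3)) = 0.
Roots r₁ = 5, r₂ = -3 (distinct).
General solution: g(n) = A·(5)^n + B·(-3)^n.
From g(0) = 4: A + B = 4.
From g(1) = -8: 5A - 3B = -8.
Solving: A = \frac{1}{2}, B = \frac{7}{2}.
So g(n) = \frac{7 \left(-3\right)^{n}}{2} + \frac{5^{n}}{2}.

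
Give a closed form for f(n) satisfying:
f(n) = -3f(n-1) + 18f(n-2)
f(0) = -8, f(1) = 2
Characteristic equation: x² + 3x - 18 = 0, which factors as (x - (3))(x - (-6)) = 0.
Roots r₁ = 3, r₂ = -6 (distinct).
General solution: f(n) = A·(3)^n + B·(-6)^n.
From f(0) = -8: A + B = -8.
From f(1) = 2: 3A - 6B = 2.
Solving: A = - \frac{46}{9}, B = - \frac{26}{9}.
So f(n) = - \frac{26 \left(-6\right)^{n}}{9} - \frac{46 \cdot 3^{n}}{9}.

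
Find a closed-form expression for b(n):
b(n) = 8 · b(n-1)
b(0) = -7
Pure geometric recurrence with ratio 8.
By induction b(n) = b(0) · (8)^n = - 7 \cdot 8^{n}.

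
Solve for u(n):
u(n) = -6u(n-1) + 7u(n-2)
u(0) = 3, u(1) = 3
Characteristic equation: x² + 6x - 7 = 0, which factors as (x - (-7))(x - (1)) = 0.
Roots r₁ = -7, r₂ = 1 (distinct).
General solution: u(n) = A·(-7)^n + B·(1)^n.
From u(0) = 3: A + B = 3.
From u(1) = 3: -7A + B = 3.
Solving: A = 0, B = 3.
So u(n) = 3.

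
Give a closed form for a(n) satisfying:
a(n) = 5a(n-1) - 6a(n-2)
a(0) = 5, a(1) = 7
Characteristic equation: x² - 5x + 6 = 0, which factors as (x - (2))(x - (3)) = 0.
Roots r₁ = 2, r₂ = 3 (distinct).
General solution: a(n) = A·(2)^n + B·(3)^n.
From a(0) = 5: A + B = 5.
From a(1) = 7: 2A + 3B = 7.
Solving: A = 8, B = -3.
So a(n) = 8 \cdot 2^{n} - 3 \cdot 3^{n}.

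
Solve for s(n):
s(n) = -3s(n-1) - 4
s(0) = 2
First-order linear non-homogeneous.
Homogeneous solution: s_h(n) = A·(-3)^n.
Try constant particular solution s_p = K: K = -3K - 4 ⇒ K = -1.
General: s(n) = A·(-3)^n - 1.
Apply s(0) = 2: A - 1 = 2 ⇒ A = 3.
So s(n) = 3 \left(-3\right)^{n} - 1.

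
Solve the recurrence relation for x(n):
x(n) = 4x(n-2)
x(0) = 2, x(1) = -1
Characteristic equation: x² - 4 = 0, which factors as (x - (2))(x - (-2)) = 0.
Roots r₁ = 2, r₂ = -2 (distinct).
General solution: x(n) = A·(2)^n + B·(-2)^n.
From x(0) = 2: A + B = 2.
From x(1) = -1: 2A - 2B = -1.
Solving: A = \frac{3}{4}, B = \frac{5}{4}.
So x(n) = \frac{5 \left(-2\right)^{n}}{4} + \frac{3 \cdot 2^{n}}{4}.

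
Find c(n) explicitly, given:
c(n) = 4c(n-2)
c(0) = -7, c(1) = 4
Characteristic equation: x² - 4 = 0, which factors as (x - (2))(x - (-2)) = 0.
Roots r₁ = 2, r₂ = -2 (distinct).
General solution: c(n) = A·(2)^n + B·(-2)^n.
From c(0) = -7: A + B = -7.
From c(1) = 4: 2A - 2B = 4.
Solving: A = - \frac{5}{2}, B = - \frac{9}{2}.
So c(n) = - \frac{9 \left(-2\right)^{n}}{2} - \frac{5 \cdot 2^{n}}{2}.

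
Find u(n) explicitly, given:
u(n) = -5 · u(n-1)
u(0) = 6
Pure geometric recurrence with ratio -5.
By induction u(n) = u(0) · (-5)^n = 6 \left(-5\right)^{n}.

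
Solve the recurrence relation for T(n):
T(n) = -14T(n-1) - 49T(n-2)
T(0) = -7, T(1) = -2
Characteristic equation: x² + 14x + 49 = 0, which is (x - (-7))².
Repeated root r = -7.
General solution: T(n) = (A + Bn)·(-7)^n.
From T(0) = -7: A = -7.
From T(1) = -2: (A + B)·(-7) = -2 ⇒ B = \frac{51}{7}.
So T(n) = \left(\frac{51 n}{7} - 7\right) \cdot (-7)^n.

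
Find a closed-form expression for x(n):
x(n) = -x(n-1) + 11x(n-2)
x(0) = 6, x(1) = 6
Characteristic equation: x² + x - 11 = 0.
Discriminant Δ = (-1)² + 4·(11) = 45.
Roots r₁,₂ = (-1 ± √45)/2, so r₁ = - \frac{1}{2} + \frac{3 \sqrt{5}}{2}, r₂ = - \frac{3 \sqrt{5}}{2} - \frac{1}{2}.
General solution: x(n) = A·r₁^n + B·r₂^n.
From the initial conditions, A + B = 6 and r₁A + r₂B = 6.
Since r₁ - r₂ = √45: A = (6 - (6)r₂)/√45 = \frac{3 \sqrt{5}}{5} + 3, and B = 6 - A = 3 - \frac{3 \sqrt{5}}{5}.
So x(n) = \left(\frac{3 \sqrt{5}}{5} + 3\right)\left(- \frac{1}{2} + \frac{3 \sqrt{5}}{2}\right)^n + \left(3 - \frac{3 \sqrt{5}}{5}\right)\left(- \frac{3 \sqrt{5}}{2} - \frac{1}{2}\right)^n.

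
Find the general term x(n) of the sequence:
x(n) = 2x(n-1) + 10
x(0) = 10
First-order linear non-homogeneous.
Homogeneous solution: x_h(n) = A·(2)^n.
Try constant particular solution x_p = K: K = 2K + 10 ⇒ K = -10.
General: x(n) = A·(2)^n - 10.
Apply x(0) = 10: A - 10 = 10 ⇒ A = 20.
So x(n) = 20 \cdot 2^{n} - 10.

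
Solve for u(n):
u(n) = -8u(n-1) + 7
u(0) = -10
First-order linear non-homogeneous.
Homogeneous solution: u_h(n) = A·(-8)^n.
Try constant particular solution u_p = K: K = -8K + 7 ⇒ K = \frac{7}{9}.
General: u(n) = A·(-8)^n + \frac{7}{9}.
Apply u(0) = -10: A + \frac{7}{9} = -10 ⇒ A = - \frac{97}{9}.
So u(n) = \frac{7}{9} - \frac{97 \left(-8\right)^{n}}{9}.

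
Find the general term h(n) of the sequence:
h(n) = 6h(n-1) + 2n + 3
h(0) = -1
First-order linear with linear forcing.
Homogeneous solution: h_h(n) = A·(6)^n.
Try particular h_p(n) = pn + q. Substituting:
  pn + q = 6(p(n-1) + q) + 2n + 3.
Matching the n-coefficient: p = 6p + 2 ⇒ p = - \frac{2}{5}.
Matching constants: q = -6p + 6q + 3 ⇒ q = - \frac{27}{25}.
General: h(n) = A·(6)^n - \frac{2 n}{5} - \frac{27}{25}.
Apply h(0) = -1: A - \frac{27}{25} = -1 ⇒ A = \frac{2}{25}.
So h(n) = \frac{2 \cdot 6^{n}}{25} - \frac{2 n}{5} - \frac{27}{25}.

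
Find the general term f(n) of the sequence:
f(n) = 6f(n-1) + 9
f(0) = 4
First-order linear non-homogeneous.
Homogeneous solution: f_h(n) = A·(6)^n.
Try constant particular solution f_p = K: K = 6K + 9 ⇒ K = - \frac{9}{5}.
General: f(n) = A·(6)^n - \frac{9}{5}.
Apply f(0) = 4: A - \frac{9}{5} = 4 ⇒ A = \frac{29}{5}.
So f(n) = \frac{29 \cdot 6^{n}}{5} - \frac{9}{5}.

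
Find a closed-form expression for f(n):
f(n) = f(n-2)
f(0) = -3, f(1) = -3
Characteristic equation: x² - 1 = 0, which factors as (x - (1))(x - (-1)) = 0.
Roots r₁ = 1, r₂ = -1 (distinct).
General solution: f(n) = A·(1)^n + B·(-1)^n.
From f(0) = -3: A + B = -3.
From f(1) = -3: A - B = -3.
Solving: A = -3, B = 0.
So f(n) = -3.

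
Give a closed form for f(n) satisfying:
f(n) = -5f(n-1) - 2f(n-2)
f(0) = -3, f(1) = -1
Characteristic equation: x² + 5x + 2 = 0.
Discriminant Δ = (-5)² + 4·(-2) = 17.
Roots r₁,₂ = (-5 ± √17)/2, so r₁ = - \frac{5}{2} + \frac{\sqrt{17}}{2}, r₂ = - \frac{5}{2} - \frac{\sqrt{17}}{2}.
General solution: f(n) = A·r₁^n + B·r₂^n.
From the initial conditions, A + B = -3 and r₁A + r₂B = -1.
Since r₁ - r₂ = √17: A = (-1 - (-3)r₂)/√17 = - \frac{\sqrt{17}}{2} - \frac{3}{2}, and B = -3 - A = - \frac{3}{2} + \frac{\sqrt{17}}{2}.
So f(n) = \left(- \frac{\sqrt{17}}{2} - \frac{3}{2}\right)\left(- \frac{5}{2} + \frac{\sqrt{17}}{2}\right)^n + \left(- \frac{3}{2} + \frac{\sqrt{17}}{2}\right)\left(- \frac{5}{2} - \frac{\sqrt{17}}{2}\right)^n.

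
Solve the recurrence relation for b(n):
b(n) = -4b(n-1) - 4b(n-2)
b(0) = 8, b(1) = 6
Characteristic equation: x² + 4x + 4 = 0, which is (x - (-2))².
Repeated root r = -2.
General solution: b(n) = (A + Bn)·(-2)^n.
From b(0) = 8: A = 8.
From b(1) = 6: (A + B)·(-2) = 6 ⇒ B = -11.
So b(n) = \left(8 - 11 n\right) \cdot (-2)^n.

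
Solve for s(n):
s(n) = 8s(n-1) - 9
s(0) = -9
First-order linear non-homogeneous.
Homogeneous solution: s_h(n) = A·(8)^n.
Try constant particular solution s_p = K: K = 8K - 9 ⇒ K = \frac{9}{7}.
General: s(n) = A·(8)^n + \frac{9}{7}.
Apply s(0) = -9: A + \frac{9}{7} = -9 ⇒ A = - \frac{72}{7}.
So s(n) = \frac{9}{7} - \frac{72 \cdot 8^{n}}{7}.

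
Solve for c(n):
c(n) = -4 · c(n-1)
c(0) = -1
Pure geometric recurrence with ratio -4.
By induction c(n) = c(0) · (-4)^n = - \left(-4\right)^{n}.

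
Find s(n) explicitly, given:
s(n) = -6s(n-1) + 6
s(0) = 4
First-order linear non-homogeneous.
Homogeneous solution: s_h(n) = A·(-6)^n.
Try constant particular solution s_p = K: K = -6K + 6 ⇒ K = \frac{6}{7}.
General: s(n) = A·(-6)^n + \frac{6}{7}.
Apply s(0) = 4: A + \frac{6}{7} = 4 ⇒ A = \frac{22}{7}.
So s(n) = \frac{22 \left(-6\right)^{n}}{7} + \frac{6}{7}.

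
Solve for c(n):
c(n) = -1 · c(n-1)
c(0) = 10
Pure geometric recurrence with ratio -1.
By induction c(n) = c(0) · (-1)^n = 10 \left(-1\right)^{n}.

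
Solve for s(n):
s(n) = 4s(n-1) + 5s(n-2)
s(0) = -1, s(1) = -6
Characteristic equation: x² - 4x - 5 = 0, which factors as (x - (-1))(x - (5)) = 0.
Roots r₁ = -1, r₂ = 5 (distinct).
General solution: s(n) = A·(-1)^n + B·(5)^n.
From s(0) = -1: A + B = -1.
From s(1) = -6: -A + 5B = -6.
Solving: A = \frac{1}{6}, B = - \frac{7}{6}.
So s(n) = \frac{\left(-1\right)^{n}}{6} - \frac{7 \cdot 5^{n}}{6}.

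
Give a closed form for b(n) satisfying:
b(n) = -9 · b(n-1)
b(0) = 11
Pure geometric recurrence with ratio -9.
By induction b(n) = b(0) · (-9)^n = 11 \left(-9\right)^{n}.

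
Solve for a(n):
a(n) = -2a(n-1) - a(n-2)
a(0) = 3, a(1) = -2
Characteristic equation: x² + 2x + 1 = 0, which is (x - (-1))².
Repeated root r = -1.
General solution: a(n) = (A + Bn)·(-1)^n.
From a(0) = 3: A = 3.
From a(1) = -2: (A + B)·(-1) = -2 ⇒ B = -1.
So a(n) = \left(3 - n\right) \cdot (-1)^n.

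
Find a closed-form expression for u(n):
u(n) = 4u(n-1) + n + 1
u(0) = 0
First-order linear with linear forcing.
Homogeneous solution: u_h(n) = A·(4)^n.
Try particular u_p(n) = pn + q. Substituting:
  pn + q = 4(p(n-1) + q) + n + 1.
Matching the n-coefficient: p = 4p + 1 ⇒ p = - \frac{1}{3}.
Matching constants: q = -4p + 4q + 1 ⇒ q = - \frac{7}{9}.
General: u(n) = A·(4)^n - \frac{n}{3} - \frac{7}{9}.
Apply u(0) = 0: A - \frac{7}{9} = 0 ⇒ A = \frac{7}{9}.
So u(n) = \frac{7 \cdot 4^{n}}{9} - \frac{n}{3} - \frac{7}{9}.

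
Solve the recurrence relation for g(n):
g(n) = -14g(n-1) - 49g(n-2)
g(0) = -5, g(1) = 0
Characteristic equation: x² + 14x + 49 = 0, which is (x - (-7))².
Repeated root r = -7.
General solution: g(n) = (A + Bn)·(-7)^n.
From g(0) = -5: A = -5.
From g(1) = 0: (A + B)·(-7) = 0 ⇒ B = 5.
So g(n) = \left(5 n - 5\right) \cdot (-7)^n.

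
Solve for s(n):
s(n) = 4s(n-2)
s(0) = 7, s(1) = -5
Characteristic equation: x² - 4 = 0, which factors as (x - (2))(x - (-2)) = 0.
Roots r₁ = 2, r₂ = -2 (distinct).
General solution: s(n) = A·(2)^n + B·(-2)^n.
From s(0) = 7: A + B = 7.
From s(1) = -5: 2A - 2B = -5.
Solving: A = \frac{9}{4}, B = \frac{19}{4}.
So s(n) = \frac{19 \left(-2\right)^{n}}{4} + \frac{9 \cdot 2^{n}}{4}.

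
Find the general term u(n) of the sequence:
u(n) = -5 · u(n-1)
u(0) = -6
Pure geometric recurrence with ratio -5.
By induction u(n) = u(0) · (-5)^n = - 6 \left(-5\right)^{n}.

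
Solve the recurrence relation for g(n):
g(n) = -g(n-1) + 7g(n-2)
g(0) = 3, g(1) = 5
Characteristic equation: x² + x - 7 = 0.
Discriminant Δ = (-1)² + 4·(7) = 29.
Roots r₁,₂ = (-1 ± √29)/2, so r₁ = - \frac{1}{2} + \frac{\sqrt{29}}{2}, r₂ = - \frac{\sqrt{29}}{2} - \frac{1}{2}.
General solution: g(n) = A·r₁^n + B·r₂^n.
From the initial conditions, A + B = 3 and r₁A + r₂B = 5.
Since r₁ - r₂ = √29: A = (5 - (3)r₂)/√29 = \frac{13 \sqrt{29}}{58} + \frac{3}{2}, and B = 3 - A = \frac{3}{2} - \frac{13 \sqrt{29}}{58}.
So g(n) = \left(\frac{13 \sqrt{29}}{58} + \frac{3}{2}\right)\left(- \frac{1}{2} + \frac{\sqrt{29}}{2}\right)^n + \left(\frac{3}{2} - \frac{13 \sqrt{29}}{58}\right)\left(- \frac{\sqrt{29}}{2} - \frac{1}{2}\right)^n.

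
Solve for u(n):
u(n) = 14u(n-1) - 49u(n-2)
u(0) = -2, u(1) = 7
Characteristic equation: x² - 14x + 49 = 0, which is (x - (7))².
Repeated root r = 7.
General solution: u(n) = (A + Bn)·(7)^n.
From u(0) = -2: A = -2.
From u(1) = 7: (A + B)·(7) = 7 ⇒ B = 3.
So u(n) = \left(3 n - 2\right) \cdot (7)^n.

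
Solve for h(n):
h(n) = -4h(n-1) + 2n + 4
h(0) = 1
First-order linear with linear forcing.
Homogeneous solution: h_h(n) = A·(-4)^n.
Try particular h_p(n) = pn + q. Substituting:
  pn + q = -4(p(n-1) + q) + 2n + 4.
Matching the n-coefficient: p = -4p + 2 ⇒ p = \frac{2}{5}.
Matching constants: q = 4p - 4q + 4 ⇒ q = \frac{28}{25}.
General: h(n) = A·(-4)^n + \frac{2 n}{5} + \frac{28}{25}.
Apply h(0) = 1: A + \frac{28}{25} = 1 ⇒ A = - \frac{3}{25}.
So h(n) = - \frac{3 \left(-4\right)^{n}}{25} + \frac{2 n}{5} + \frac{28}{25}.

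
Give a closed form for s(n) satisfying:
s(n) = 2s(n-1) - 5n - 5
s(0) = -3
First-order linear with linear forcing.
Homogeneous solution: s_h(n) = A·(2)^n.
Try particular s_p(n) = pn + q. Substituting:
  pn + q = 2(p(n-1) + q) - 5n - 5.
Matching the n-coefficient: p = 2p - 5 ⇒ p = 5.
Matching constants: q = -2p + 2q - 5 ⇒ q = 15.
General: s(n) = A·(2)^n + 5 n + 15.
Apply s(0) = -3: A + 15 = -3 ⇒ A = -18.
So s(n) = - 18 \cdot 2^{n} + 5 n + 15.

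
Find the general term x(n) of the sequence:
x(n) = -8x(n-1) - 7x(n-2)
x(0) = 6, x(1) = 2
Characteristic equation: x² + 8x + 7 = 0, which factors as (x - (-7))(x - (-1)) = 0.
Roots r₁ = -7, r₂ = -1 (distinct).
General solution: x(n) = A·(-7)^n + B·(-1)^n.
From x(0) = 6: A + B = 6.
From x(1) = 2: -7A - B = 2.
Solving: A = - \frac{4}{3}, B = \frac{22}{3}.
So x(n) = \frac{22 \left(-1\right)^{n}}{3} - \frac{4 \left(-7\right)^{n}}{3}.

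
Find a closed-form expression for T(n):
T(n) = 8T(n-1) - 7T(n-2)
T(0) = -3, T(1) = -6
Characteristic equation: x² - 8x + 7 = 0, which factors as (x - (1))(x - (7)) = 0.
Roots r₁ = 1, r₂ = 7 (distinct).
General solution: T(n) = A·(1)^n + B·(7)^n.
From T(0) = -3: A + B = -3.
From T(1) = -6: A + 7B = -6.
Solving: A = - \frac{5}{2}, B = - \frac{1}{2}.
So T(n) = - \frac{7^{n}}{2} - \frac{5}{2}.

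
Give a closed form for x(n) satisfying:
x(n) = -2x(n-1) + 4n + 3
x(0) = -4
First-order linear with linear forcing.
Homogeneous solution: x_h(n) = A·(-2)^n.
Try particular x_p(n) = pn + q. Substituting:
  pn + q = -2(p(n-1) + q) + 4n + 3.
Matching the n-coefficient: p = -2p + 4 ⇒ p = \frac{4}{3}.
Matching constants: q = 2p - 2q + 3 ⇒ q = \frac{17}{9}.
General: x(n) = A·(-2)^n + \frac{4 n}{3} + \frac{17}{9}.
Apply x(0) = -4: A + \frac{17}{9} = -4 ⇒ A = - \frac{53}{9}.
So x(n) = - \frac{53 \left(-2\right)^{n}}{9} + \frac{4 n}{3} + \frac{17}{9}.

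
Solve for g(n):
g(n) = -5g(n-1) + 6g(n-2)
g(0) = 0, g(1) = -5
Characteristic equation: x² + 5x - 6 = 0, which factors as (x - (-6))(x - (1)) = 0.
Roots r₁ = -6, r₂ = 1 (distinct).
General solution: g(n) = A·(-6)^n + B·(1)^n.
From g(0) = 0: A + B = 0.
From g(1) = -5: -6A + B = -5.
Solving: A = \frac{5}{7}, B = - \frac{5}{7}.
So g(n) = \frac{5 \left(-6\right)^{n}}{7} - \frac{5}{7}.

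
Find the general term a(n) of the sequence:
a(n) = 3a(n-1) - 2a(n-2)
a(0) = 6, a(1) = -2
Characteristic equation: x² - 3x + 2 = 0, which factors as (x - (1))(x - (2)) = 0.
Roots r₁ = 1, r₂ = 2 (distinct).
General solution: a(n) = A·(1)^n + B·(2)^n.
From a(0) = 6: A + B = 6.
From a(1) = -2: A + 2B = -2.
Solving: A = 14, B = -8.
So a(n) = 14 - 8 \cdot 2^{n}.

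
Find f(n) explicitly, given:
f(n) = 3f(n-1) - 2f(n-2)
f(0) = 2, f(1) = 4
Characteristic equation: x² - 3x + 2 = 0, which factors as (x - (2))(x - (1)) = 0.
Roots r₁ = 2, r₂ = 1 (distinct).
General solution: f(n) = A·(2)^n + B·(1)^n.
From f(0) = 2: A + B = 2.
From f(1) = 4: 2A + B = 4.
Solving: A = 2, B = 0.
So f(n) = 2 \cdot 2^{n}.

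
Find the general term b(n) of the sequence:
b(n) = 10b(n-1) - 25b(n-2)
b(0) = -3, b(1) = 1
Characteristic equation: x² - 10x + 25 = 0, which is (x - (5))².
Repeated root r = 5.
General solution: b(n) = (A + Bn)·(5)^n.
From b(0) = -3: A = -3.
From b(1) = 1: (A + B)·(5) = 1 ⇒ B = \frac{16}{5}.
So b(n) = \left(\frac{16 n}{5} - 3\right) \cdot (5)^n.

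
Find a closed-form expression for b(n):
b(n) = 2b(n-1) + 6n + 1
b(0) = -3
First-order linear with linear forcing.
Homogeneous solution: b_h(n) = A·(2)^n.
Try particular b_p(n) = pn + q. Substituting:
  pn + q = 2(p(n-1) + q) + 6n + 1.
Matching the n-coefficient: p = 2p + 6 ⇒ p = -6.
Matching constants: q = -2p + 2q + 1 ⇒ q = -13.
General: b(n) = A·(2)^n - 6 n - 13.
Apply b(0) = -3: A - 13 = -3 ⇒ A = 10.
So b(n) = 10 \cdot 2^{n} - 6 n - 13.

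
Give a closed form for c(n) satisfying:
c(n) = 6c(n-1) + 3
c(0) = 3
First-order linear non-homogeneous.
Homogeneous solution: c_h(n) = A·(6)^n.
Try constant particular solution c_p = K: K = 6K + 3 ⇒ K = - \frac{3}{5}.
General: c(n) = A·(6)^n - \frac{3}{5}.
Apply c(0) = 3: A - \frac{3}{5} = 3 ⇒ A = \frac{18}{5}.
So c(n) = \frac{18 \cdot 6^{n}}{5} - \frac{3}{5}.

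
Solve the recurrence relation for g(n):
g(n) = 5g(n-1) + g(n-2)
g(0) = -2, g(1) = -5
Characteristic equation: x² - 5x - 1 = 0.
Discriminant Δ = (5)² + 4·(1) = 29.
Roots r₁,₂ = (5 ± √29)/2, so r₁ = \frac{5}{2} + \frac{\sqrt{29}}{2}, r₂ = \frac{5}{2} - \frac{\sqrt{29}}{2}.
General solution: g(n) = A·r₁^n + B·r₂^n.
From the initial conditions, A + B = -2 and r₁A + r₂B = -5.
Since r₁ - r₂ = √29: A = (-5 - (-2)r₂)/√29 = -1, and B = -2 - A = -1.
So g(n) = \left(-1\right)\left(\frac{5}{2} + \frac{\sqrt{29}}{2}\right)^n + \left(-1\right)\left(\frac{5}{2} - \frac{\sqrt{29}}{2}\right)^n.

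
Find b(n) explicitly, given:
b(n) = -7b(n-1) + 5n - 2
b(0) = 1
First-order linear with linear forcing.
Homogeneous solution: b_h(n) = A·(-7)^n.
Try particular b_p(n) = pn + q. Substituting:
  pn + q = -7(p(n-1) + q) + 5n - 2.
Matching the n-coefficient: p = -7p + 5 ⇒ p = \frac{5}{8}.
Matching constants: q = 7p - 7q - 2 ⇒ q = \frac{19}{64}.
General: b(n) = A·(-7)^n + \frac{5 n}{8} + \frac{19}{64}.
Apply b(0) = 1: A + \frac{19}{64} = 1 ⇒ A = \frac{45}{64}.
So b(n) = \frac{45 \left(-7\right)^{n}}{64} + \frac{5 n}{8} + \frac{19}{64}.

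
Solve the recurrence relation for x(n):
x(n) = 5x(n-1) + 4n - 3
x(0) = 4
First-order linear with linear forcing.
Homogeneous solution: x_h(n) = A·(5)^n.
Try particular x_p(n) = pn + q. Substituting:
  pn + q = 5(p(n-1) + q) + 4n - 3.
Matching the n-coefficient: p = 5p + 4 ⇒ p = -1.
Matching constants: q = -5p + 5q - 3 ⇒ q = - \frac{1}{2}.
General: x(n) = A·(5)^n - n - \frac{1}{2}.
Apply x(0) = 4: A - \frac{1}{2} = 4 ⇒ A = \frac{9}{2}.
So x(n) = \frac{9 \cdot 5^{n}}{2} - n - \frac{1}{2}.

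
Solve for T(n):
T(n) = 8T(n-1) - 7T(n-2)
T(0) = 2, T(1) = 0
Characteristic equation: x² - 8x + 7 = 0, which factors as (x - (7))(x - (1)) = 0.
Roots r₁ = 7, r₂ = 1 (distinct).
General solution: T(n) = A·(7)^n + B·(1)^n.
From T(0) = 2: A + B = 2.
From T(1) = 0: 7A + B = 0.
Solving: A = - \frac{1}{3}, B = \frac{7}{3}.
So T(n) = \frac{7}{3} - \frac{7^{n}}{3}.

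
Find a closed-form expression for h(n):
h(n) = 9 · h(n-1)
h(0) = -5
Pure geometric recurrence with ratio 9.
By induction h(n) = h(0) · (9)^n = - 5 \cdot 9^{n}.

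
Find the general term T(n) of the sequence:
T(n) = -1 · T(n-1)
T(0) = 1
Pure geometric recurrence with ratio -1.
By induction T(n) = T(0) · (-1)^n = \left(-1\right)^{n}.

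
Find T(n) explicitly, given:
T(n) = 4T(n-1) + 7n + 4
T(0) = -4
First-order linear with linear forcing.
Homogeneous solution: T_h(n) = A·(4)^n.
Try particular T_p(n) = pn + q. Substituting:
  pn + q = 4(p(n-1) + q) + 7n + 4.
Matching the n-coefficient: p = 4p + 7 ⇒ p = - \frac{7}{3}.
Matching constants: q = -4p + 4q + 4 ⇒ q = - \frac{40}{9}.
General: T(n) = A·(4)^n - \frac{7 n}{3} - \frac{40}{9}.
Apply T(0) = -4: A - \frac{40}{9} = -4 ⇒ A = \frac{4}{9}.
So T(n) = \frac{4 \cdot 4^{n}}{9} - \frac{7 n}{3} - \frac{40}{9}.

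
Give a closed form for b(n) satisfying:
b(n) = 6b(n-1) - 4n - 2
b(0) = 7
First-order linear with linear forcing.
Homogeneous solution: b_h(n) = A·(6)^n.
Try particular b_p(n) = pn + q. Substituting:
  pn + q = 6(p(n-1) + q) - 4n - 2.
Matching the n-coefficient: p = 6p - 4 ⇒ p = \frac{4}{5}.
Matching constants: q = -6p + 6q - 2 ⇒ q = \frac{34}{25}.
General: b(n) = A·(6)^n + \frac{4 n}{5} + \frac{34}{25}.
Apply b(0) = 7: A + \frac{34}{25} = 7 ⇒ A = \frac{141}{25}.
So b(n) = \frac{141 \cdot 6^{n}}{25} + \frac{4 n}{5} + \frac{34}{25}.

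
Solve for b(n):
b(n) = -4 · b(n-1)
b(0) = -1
Pure geometric recurrence with ratio -4.
By induction b(n) = b(0) · (-4)^n = - \left(-4\right)^{n}.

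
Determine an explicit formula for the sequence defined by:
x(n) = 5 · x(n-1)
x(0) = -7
Pure geometric recurrence with ratio 5.
By induction x(n) = x(0) · (5)^n = - 7 \cdot 5^{n}.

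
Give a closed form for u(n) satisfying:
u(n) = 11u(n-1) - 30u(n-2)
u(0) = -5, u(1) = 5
Characteristic equation: x² - 11x + 30 = 0, which factors as (x - (6))(x - (5)) = 0.
Roots r₁ = 6, r₂ = 5 (distinct).
General solution: u(n) = A·(6)^n + B·(5)^n.
From u(0) = -5: A + B = -5.
From u(1) = 5: 6A + 5B = 5.
Solving: A = 30, B = -35.
So u(n) = - 35 \cdot 5^{n} + 30 \cdot 6^{n}.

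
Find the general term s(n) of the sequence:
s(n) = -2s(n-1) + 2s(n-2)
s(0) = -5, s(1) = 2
Characteristic equation: x² + 2x - 2 = 0.
Discriminant Δ = (-2)² + 4·(2) = 12.
Roots r₁,₂ = (-2 ± √12)/2, so r₁ = -1 + \sqrt{3}, r₂ = - \sqrt{3} - 1.
General solution: s(n) = A·r₁^n + B·r₂^n.
From the initial conditions, A + B = -5 and r₁A + r₂B = 2.
Since r₁ - r₂ = √12: A = (2 - (-5)r₂)/√12 = - \frac{5}{2} - \frac{\sqrt{3}}{2}, and B = -5 - A = - \frac{5}{2} + \frac{\sqrt{3}}{2}.
So s(n) = \left(- \frac{5}{2} - \frac{\sqrt{3}}{2}\right)\left(-1 + \sqrt{3}\right)^n + \left(- \frac{5}{2} + \frac{\sqrt{3}}{2}\right)\left(- \sqrt{3} - 1\right)^n.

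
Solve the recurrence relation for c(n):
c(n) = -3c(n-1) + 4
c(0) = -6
First-order linear non-homogeneous.
Homogeneous solution: c_h(n) = A·(-3)^n.
Try constant particular solution c_p = K: K = -3K + 4 ⇒ K = 1.
General: c(n) = A·(-3)^n + 1.
Apply c(0) = -6: A + 1 = -6 ⇒ A = -7.
So c(n) = 1 - 7 \left(-3\right)^{n}.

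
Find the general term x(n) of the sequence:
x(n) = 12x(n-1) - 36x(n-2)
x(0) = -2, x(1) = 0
Characteristic equation: x² - 12x + 36 = 0, which is (x - (6))².
Repeated root r = 6.
General solution: x(n) = (A + Bn)·(6)^n.
From x(0) = -2: A = -2.
From x(1) = 0: (A + B)·(6) = 0 ⇒ B = 2.
So x(n) = \left(2 n - 2\right) \cdot (6)^n.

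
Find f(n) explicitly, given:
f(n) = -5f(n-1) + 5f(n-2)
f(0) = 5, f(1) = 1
Characteristic equation: x² + 5x - 5 = 0.
Discriminant Δ = (-5)² + 4·(5) = 45.
Roots r₁,₂ = (-5 ± √45)/2, so r₁ = - \frac{5}{2} + \frac{3 \sqrt{5}}{2}, r₂ = - \frac{3 \sqrt{5}}{2} - \frac{5}{2}.
General solution: f(n) = A·r₁^n + B·r₂^n.
From the initial conditions, A + B = 5 and r₁A + r₂B = 1.
Since r₁ - r₂ = √45: A = (1 - (5)r₂)/√45 = \frac{9 \sqrt{5}}{10} + \frac{5}{2}, and B = 5 - A = \frac{5}{2} - \frac{9 \sqrt{5}}{10}.
So f(n) = \left(\frac{9 \sqrt{5}}{10} + \frac{5}{2}\right)\left(- \frac{5}{2} + \frac{3 \sqrt{5}}{2}\right)^n + \left(\frac{5}{2} - \frac{9 \sqrt{5}}{10}\right)\left(- \frac{3 \sqrt{5}}{2} - \frac{5}{2}\right)^n.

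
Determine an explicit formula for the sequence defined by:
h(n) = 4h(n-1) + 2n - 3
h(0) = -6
First-order linear with linear forcing.
Homogeneous solution: h_h(n) = A·(4)^n.
Try particular h_p(n) = pn + q. Substituting:
  pn + q = 4(p(n-1) + q) + 2n - 3.
Matching the n-coefficient: p = 4p + 2 ⇒ p = - \frac{2}{3}.
Matching constants: q = -4p + 4q - 3 ⇒ q = \frac{1}{9}.
General: h(n) = A·(4)^n - \frac{2 n}{3} + \frac{1}{9}.
Apply h(0) = -6: A + \frac{1}{9} = -6 ⇒ A = - \frac{55}{9}.
So h(n) = - \frac{55 \cdot 4^{n}}{9} - \frac{2 n}{3} + \frac{1}{9}.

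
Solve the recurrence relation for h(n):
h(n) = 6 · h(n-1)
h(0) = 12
Pure geometric recurrence with ratio 6.
By induction h(n) = h(0) · (6)^n = 12 \cdot 6^{n}.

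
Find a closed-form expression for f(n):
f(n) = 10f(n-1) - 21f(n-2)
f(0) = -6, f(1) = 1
Characteristic equation: x² - 10x + 21 = 0, which factors as (x - (3))(x - (7)) = 0.
Roots r₁ = 3, r₂ = 7 (distinct).
General solution: f(n) = A·(3)^n + B·(7)^n.
From f(0) = -6: A + B = -6.
From f(1) = 1: 3A + 7B = 1.
Solving: A = - \frac{43}{4}, B = \frac{19}{4}.
So f(n) = - \frac{43 \cdot 3^{n}}{4} + \frac{19 \cdot 7^{n}}{4}.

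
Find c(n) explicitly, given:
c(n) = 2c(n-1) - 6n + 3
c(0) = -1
First-order linear with linear forcing.
Homogeneous solution: c_h(n) = A·(2)^n.
Try particular c_p(n) = pn + q. Substituting:
  pn + q = 2(p(n-1) + q) - 6n + 3.
Matching the n-coefficient: p = 2p - 6 ⇒ p = 6.
Matching constants: q = -2p + 2q + 3 ⇒ q = 9.
General: c(n) = A·(2)^n + 6 n + 9.
Apply c(0) = -1: A + 9 = -1 ⇒ A = -10.
So c(n) = - 10 \cdot 2^{n} + 6 n + 9.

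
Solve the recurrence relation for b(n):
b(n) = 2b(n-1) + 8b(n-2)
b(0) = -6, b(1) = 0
Characteristic equation: x² - 2x - 8 = 0, which factors as (x - (4))(x - (-2)) = 0.
Roots r₁ = 4, r₂ = -2 (distinct).
General solution: b(n) = A·(4)^n + B·(-2)^n.
From b(0) = -6: A + B = -6.
From b(1) = 0: 4A - 2B = 0.
Solving: A = -2, B = -4.
So b(n) = - 4 \left(-2\right)^{n} - 2 \cdot 4^{n}.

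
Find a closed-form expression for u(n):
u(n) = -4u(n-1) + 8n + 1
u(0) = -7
First-order linear with linear forcing.
Homogeneous solution: u_h(n) = A·(-4)^n.
Try particular u_p(n) = pn + q. Substituting:
  pn + q = -4(p(n-1) + q) + 8n + 1.
Matching the n-coefficient: p = -4p + 8 ⇒ p = \frac{8}{5}.
Matching constants: q = 4p - 4q + 1 ⇒ q = \frac{37}{25}.
General: u(n) = A·(-4)^n + \frac{8 n}{5} + \frac{37}{25}.
Apply u(0) = -7: A + \frac{37}{25} = -7 ⇒ A = - \frac{212}{25}.
So u(n) = - \frac{212 \left(-4\right)^{n}}{25} + \frac{8 n}{5} + \frac{37}{25}.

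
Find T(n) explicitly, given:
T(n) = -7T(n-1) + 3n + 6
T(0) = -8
First-order linear with linear forcing.
Homogeneous solution: T_h(n) = A·(-7)^n.
Try particular T_p(n) = pn + q. Substituting:
  pn + q = -7(p(n-1) + q) + 3n + 6.
Matching the n-coefficient: p = -7p + 3 ⇒ p = \frac{3}{8}.
Matching constants: q = 7p - 7q + 6 ⇒ q = \frac{69}{64}.
General: T(n) = A·(-7)^n + \frac{3 n}{8} + \frac{69}{64}.
Apply T(0) = -8: A + \frac{69}{64} = -8 ⇒ A = - \frac{581}{64}.
So T(n) = - \frac{581 \left(-7\right)^{n}}{64} + \frac{3 n}{8} + \frac{69}{64}.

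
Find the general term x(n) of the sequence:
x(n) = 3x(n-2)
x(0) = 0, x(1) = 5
Characteristic equation: x² - 3 = 0.
Discriminant Δ = (0)² + 4·(3) = 12.
Roots r₁,₂ = (0 ± √12)/2, so r₁ = \sqrt{3}, r₂ = - \sqrt{3}.
General solution: x(n) = A·r₁^n + B·r₂^n.
From the initial conditions, A + B = 0 and r₁A + r₂B = 5.
Since r₁ - r₂ = √12: A = (5 - (0)r₂)/√12 = \frac{5 \sqrt{3}}{6}, and B = 0 - A = - \frac{5 \sqrt{3}}{6}.
So x(n) = \left(\frac{5 \sqrt{3}}{6}\right)\left(\sqrt{3}\right)^n + \left(- \frac{5 \sqrt{3}}{6}\right)\left(- \sqrt{3}\right)^n.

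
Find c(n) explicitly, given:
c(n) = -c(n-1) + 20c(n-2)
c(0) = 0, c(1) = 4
Characteristic equation: x² + x - 20 = 0, which factors as (x - (-5))(x - (4)) = 0.
Roots r₁ = -5, r₂ = 4 (distinct).
General solution: c(n) = A·(-5)^n + B·(4)^n.
From c(0) = 0: A + B = 0.
From c(1) = 4: -5A + 4B = 4.
Solving: A = - \frac{4}{9}, B = \frac{4}{9}.
So c(n) = - \frac{4 \left(-5\right)^{n}}{9} + \frac{4 \cdot 4^{n}}{9}.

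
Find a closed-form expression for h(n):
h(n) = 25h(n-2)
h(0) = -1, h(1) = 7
Characteristic equation: x² - 25 = 0, which factors as (x - (-5))(x - (5)) = 0.
Roots r₁ = -5, r₂ = 5 (distinct).
General solution: h(n) = A·(-5)^n + B·(5)^n.
From h(0) = -1: A + B = -1.
From h(1) = 7: -5A + 5B = 7.
Solving: A = - \frac{6}{5}, B = \frac{1}{5}.
So h(n) = - \frac{6 \left(-5\right)^{n}}{5} + \frac{5^{n}}{5}.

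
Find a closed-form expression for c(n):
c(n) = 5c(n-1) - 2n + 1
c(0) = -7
First-order linear with linear forcing.
Homogeneous solution: c_h(n) = A·(5)^n.
Try particular c_p(n) = pn + q. Substituting:
  pn + q = 5(p(n-1) + q) - 2n + 1.
Matching the n-coefficient: p = 5p - 2 ⇒ p = \frac{1}{2}.
Matching constants: q = -5p + 5q + 1 ⇒ q = \frac{3}{8}.
General: c(n) = A·(5)^n + \frac{n}{2} + \frac{3}{8}.
Apply c(0) = -7: A + \frac{3}{8} = -7 ⇒ A = - \frac{59}{8}.
So c(n) = - \frac{59 \cdot 5^{n}}{8} + \frac{n}{2} + \frac{3}{8}.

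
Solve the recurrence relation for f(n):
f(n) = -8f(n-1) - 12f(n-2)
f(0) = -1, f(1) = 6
Characteristic equation: x² + 8x + 12 = 0, which factors as (x - (-2))(x - (-6)) = 0.
Roots r₁ = -2, r₂ = -6 (distinct).
General solution: f(n) = A·(-2)^n + B·(-6)^n.
From f(0) = -1: A + B = -1.
From f(1) = 6: -2A - 6B = 6.
Solving: A = 0, B = -1.
So f(n) = - \left(-6\right)^{n}.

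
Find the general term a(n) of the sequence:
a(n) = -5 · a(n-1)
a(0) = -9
Pure geometric recurrence with ratio -5.
By induction a(n) = a(0) · (-5)^n = - 9 \left(-5\right)^{n}.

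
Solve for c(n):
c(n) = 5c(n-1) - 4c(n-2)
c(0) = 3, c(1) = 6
Characteristic equation: x² - 5x + 4 = 0, which factors as (x - (1))(x - (4)) = 0.
Roots r₁ = 1, r₂ = 4 (distinct).
General solution: c(n) = A·(1)^n + B·(4)^n.
From c(0) = 3: A + B = 3.
From c(1) = 6: A + 4B = 6.
Solving: A = 2, B = 1.
So c(n) = 4^{n} + 2.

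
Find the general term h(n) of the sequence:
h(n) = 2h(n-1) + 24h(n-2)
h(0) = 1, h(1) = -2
Characteristic equation: x² - 2x - 24 = 0, which factors as (x - (6))(x - (-4)) = 0.
Roots r₁ = 6, r₂ = -4 (distinct).
General solution: h(n) = A·(6)^n + B·(-4)^n.
From h(0) = 1: A + B = 1.
From h(1) = -2: 6A - 4B = -2.
Solving: A = \frac{1}{5}, B = \frac{4}{5}.
So h(n) = \frac{4 \left(-4\right)^{n}}{5} + \frac{6^{n}}{5}.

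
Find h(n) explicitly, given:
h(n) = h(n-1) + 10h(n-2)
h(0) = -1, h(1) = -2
Characteristic equation: x² - x - 10 = 0.
Discriminant Δ = (1)² + 4·(10) = 41.
Roots r₁,₂ = (1 ± √41)/2, so r₁ = \frac{1}{2} + \frac{\sqrt{41}}{2}, r₂ = \frac{1}{2} - \frac{\sqrt{41}}{2}.
General solution: h(n) = A·r₁^n + B·r₂^n.
From the initial conditions, A + B = -1 and r₁A + r₂B = -2.
Since r₁ - r₂ = √41: A = (-2 - (-1)r₂)/√41 = - \frac{1}{2} - \frac{3 \sqrt{41}}{82}, and B = -1 - A = - \frac{1}{2} + \frac{3 \sqrt{41}}{82}.
So h(n) = \left(- \frac{1}{2} - \frac{3 \sqrt{41}}{82}\right)\left(\frac{1}{2} + \frac{\sqrt{41}}{2}\right)^n + \left(- \frac{1}{2} + \frac{3 \sqrt{41}}{82}\right)\left(\frac{1}{2} - \frac{\sqrt{41}}{2}\right)^n.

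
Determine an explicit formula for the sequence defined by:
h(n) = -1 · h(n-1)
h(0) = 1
Pure geometric recurrence with ratio -1.
By induction h(n) = h(0) · (-1)^n = \left(-1\right)^{n}.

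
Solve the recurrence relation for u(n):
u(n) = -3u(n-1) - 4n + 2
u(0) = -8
First-order linear with linear forcing.
Homogeneous solution: u_h(n) = A·(-3)^n.
Try particular u_p(n) = pn + q. Substituting:
  pn + q = -3(p(n-1) + q) - 4n + 2.
Matching the n-coefficient: p = -3p - 4 ⇒ p = -1.
Matching constants: q = 3p - 3q + 2 ⇒ q = - \frac{1}{4}.
General: u(n) = A·(-3)^n - n - \frac{1}{4}.
Apply u(0) = -8: A - \frac{1}{4} = -8 ⇒ A = - \frac{31}{4}.
So u(n) = - \frac{31 \left(-3\right)^{n}}{4} - n - \frac{1}{4}.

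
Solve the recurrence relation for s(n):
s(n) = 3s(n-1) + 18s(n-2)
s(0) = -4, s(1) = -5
Characteristic equation: x² - 3x - 18 = 0, which factors as (x - (-3))(x - (6)) = 0.
Roots r₁ = -3, r₂ = 6 (distinct).
General solution: s(n) = A·(-3)^n + B·(6)^n.
From s(0) = -4: A + B = -4.
From s(1) = -5: -3A + 6B = -5.
Solving: A = - \frac{19}{9}, B = - \frac{17}{9}.
So s(n) = - \frac{19 \left(-3\right)^{n}}{9} - \frac{17 \cdot 6^{n}}{9}.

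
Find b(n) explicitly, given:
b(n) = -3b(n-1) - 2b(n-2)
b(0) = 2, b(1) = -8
Characteristic equation: x² + 3x + 2 = 0, which factors as (x - (-2))(x - (-1)) = 0.
Roots r₁ = -2, r₂ = -1 (distinct).
General solution: b(n) = A·(-2)^n + B·(-1)^n.
From b(0) = 2: A + B = 2.
From b(1) = -8: -2A - B = -8.
Solving: A = 6, B = -4.
So b(n) = - 4 \left(-1\right)^{n} + 6 \left(-2\right)^{n}.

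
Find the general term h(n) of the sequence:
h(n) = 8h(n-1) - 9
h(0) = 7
First-order linear non-homogeneous.
Homogeneous solution: h_h(n) = A·(8)^n.
Try constant particular solution h_p = K: K = 8K - 9 ⇒ K = \frac{9}{7}.
General: h(n) = A·(8)^n + \frac{9}{7}.
Apply h(0) = 7: A + \frac{9}{7} = 7 ⇒ A = \frac{40}{7}.
So h(n) = \frac{40 \cdot 8^{n}}{7} + \frac{9}{7}.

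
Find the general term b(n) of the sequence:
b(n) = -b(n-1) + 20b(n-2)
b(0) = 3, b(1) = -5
Characteristic equation: x² + x - 20 = 0, which factors as (x - (-5))(x - (4)) = 0.
Roots r₁ = -5, r₂ = 4 (distinct).
General solution: b(n) = A·(-5)^n + B·(4)^n.
From b(0) = 3: A + B = 3.
From b(1) = -5: -5A + 4B = -5.
Solving: A = \frac{17}{9}, B = \frac{10}{9}.
So b(n) = \frac{17 \left(-5\right)^{n}}{9} + \frac{10 \cdot 4^{n}}{9}.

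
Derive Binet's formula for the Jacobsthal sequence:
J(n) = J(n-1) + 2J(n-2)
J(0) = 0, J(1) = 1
This is the Jacobsthal sequence.
Characteristic equation: x² - x - 2 = 0; roots r₁ = 2, r₂ = -1.
General: J(n) = A·r₁^n + B·r₂^n. Solving with J(0)=0, J(1)=1 gives A = \frac{1}{3}, B = - \frac{1}{3}.
So J(n) = - \frac{\left(-1\right)^{n}}{3} + \frac{2^{n}}{3}.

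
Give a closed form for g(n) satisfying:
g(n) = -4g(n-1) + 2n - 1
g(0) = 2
First-order linear with linear forcing.
Homogeneous solution: g_h(n) = A·(-4)^n.
Try particular g_p(n) = pn + q. Substituting:
  pn + q = -4(p(n-1) + q) + 2n - 1.
Matching the n-coefficient: p = -4p + 2 ⇒ p = \frac{2}{5}.
Matching constants: q = 4p - 4q - 1 ⇒ q = \frac{3}{25}.
General: g(n) = A·(-4)^n + \frac{2 n}{5} + \frac{3}{25}.
Apply g(0) = 2: A + \frac{3}{25} = 2 ⇒ A = \frac{47}{25}.
So g(n) = \frac{47 \left(-4\right)^{n}}{25} + \frac{2 n}{5} + \frac{3}{25}.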